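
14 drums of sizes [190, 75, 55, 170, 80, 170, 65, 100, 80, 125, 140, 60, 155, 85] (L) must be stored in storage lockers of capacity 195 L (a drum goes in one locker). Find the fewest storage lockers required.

9

Total = 190 + 170 + 170 + 155 + 140 + 125 + 100 + 85 + 80 + 80 + 75 + 65 + 60 + 55 = 1550 L.
Lower bound: ⌈1550/195⌉ = 8 storage lockers.
A packing using 9 storage lockers:
  locker 1: 190 = 190
  locker 2: 170 = 170
  locker 3: 170 = 170
  locker 4: 155 = 155
  locker 5: 140 + 55 = 195
  locker 6: 125 + 65 = 190
  locker 7: 100 + 85 = 185
  locker 8: 80 + 80 = 160
  locker 9: 75 + 60 = 135
No arrangement into 8 storage lockers stays within capacity, so 9 is optimal.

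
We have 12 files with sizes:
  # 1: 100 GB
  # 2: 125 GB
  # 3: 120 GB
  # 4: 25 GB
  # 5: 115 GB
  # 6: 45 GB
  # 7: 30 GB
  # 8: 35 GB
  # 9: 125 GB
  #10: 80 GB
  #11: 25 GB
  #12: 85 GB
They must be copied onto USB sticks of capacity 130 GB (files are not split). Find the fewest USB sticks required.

8

Total = 125 + 125 + 120 + 115 + 100 + 85 + 80 + 45 + 35 + 30 + 25 + 25 = 910 GB.
Lower bound: ⌈910/130⌉ = 7 USB sticks.
A packing using 8 USB sticks:
  USB stick 1: 125 = 125
  USB stick 2: 125 = 125
  USB stick 3: 120 = 120
  USB stick 4: 115 = 115
  USB stick 5: 100 + 30 = 130
  USB stick 6: 85 + 45 = 130
  USB stick 7: 80 + 35 = 115
  USB stick 8: 25 + 25 = 50
No arrangement into 7 USB sticks stays within capacity, so 8 is optimal.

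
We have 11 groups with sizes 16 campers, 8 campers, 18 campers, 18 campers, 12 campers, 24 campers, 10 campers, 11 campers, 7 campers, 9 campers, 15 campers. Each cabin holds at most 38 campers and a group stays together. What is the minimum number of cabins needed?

Total = 24 + 18 + 18 + 16 + 15 + 12 + 11 + 10 + 9 + 8 + 7 = 148 campers.
Lower bound: ⌈148/38⌉ = 4 cabins.
A packing using 4 cabins:
  cabin 1: 24 + 12 = 36
  cabin 2: 18 + 18 = 36
  cabin 3: 16 + 15 + 7 = 38
  cabin 4: 11 + 10 + 9 + 8 = 38
This matches the lower bound, so 4 is optimal.

4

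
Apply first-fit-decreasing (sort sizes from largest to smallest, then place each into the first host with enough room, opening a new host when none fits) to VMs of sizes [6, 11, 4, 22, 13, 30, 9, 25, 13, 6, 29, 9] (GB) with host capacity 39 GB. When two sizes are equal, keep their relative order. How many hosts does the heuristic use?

5

Sorted descending: 30, 29, 25, 22, 13, 13, 11, 9, 9, 6, 6, 4.
  30 → host 1 (new)  [load 30/39]
  29 → host 2 (new)  [load 29/39]
  25 → host 3 (new)  [load 25/39]
  22 → host 4 (new)  [load 22/39]
  13 → host 3  [load 38/39]
  13 → host 4  [load 35/39]
  11 → host 5 (new)  [load 11/39]
  9 → host 1  [load 39/39]
  9 → host 2  [load 38/39]
  6 → host 5  [load 17/39]
  6 → host 5  [load 23/39]
  4 → host 4  [load 39/39]
5 hosts opened.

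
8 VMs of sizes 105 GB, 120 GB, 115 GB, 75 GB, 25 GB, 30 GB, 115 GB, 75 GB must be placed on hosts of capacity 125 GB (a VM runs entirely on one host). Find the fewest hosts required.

6

Total = 120 + 115 + 115 + 105 + 75 + 75 + 30 + 25 = 660 GB.
Lower bound: ⌈660/125⌉ = 6 hosts.
A packing using 6 hosts:
  host 1: 120 = 120
  host 2: 115 = 115
  host 3: 115 = 115
  host 4: 105 = 105
  host 5: 75 + 30 = 105
  host 6: 75 + 25 = 100
This matches the lower bound, so 6 is optimal.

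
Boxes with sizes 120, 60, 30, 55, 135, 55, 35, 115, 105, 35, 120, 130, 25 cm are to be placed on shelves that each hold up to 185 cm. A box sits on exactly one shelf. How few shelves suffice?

6

Total = 135 + 130 + 120 + 120 + 115 + 105 + 60 + 55 + 55 + 35 + 35 + 30 + 25 = 1020 cm.
Lower bound: ⌈1020/185⌉ = 6 shelves.
A packing using 6 shelves:
  shelf 1: 135 + 35 = 170
  shelf 2: 130 + 55 = 185
  shelf 3: 120 + 60 = 180
  shelf 4: 120 + 55 = 175
  shelf 5: 115 + 35 + 30 = 180
  shelf 6: 105 + 25 = 130
This matches the lower bound, so 6 is optimal.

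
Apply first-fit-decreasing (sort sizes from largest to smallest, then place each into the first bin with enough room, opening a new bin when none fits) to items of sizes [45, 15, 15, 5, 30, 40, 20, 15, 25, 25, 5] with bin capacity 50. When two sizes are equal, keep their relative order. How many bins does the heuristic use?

5

Sorted descending: 45, 40, 30, 25, 25, 20, 15, 15, 15, 5, 5.
  45 → bin 1 (new)  [load 45/50]
  40 → bin 2 (new)  [load 40/50]
  30 → bin 3 (new)  [load 30/50]
  25 → bin 4 (new)  [load 25/50]
  25 → bin 4  [load 50/50]
  20 → bin 3  [load 50/50]
  15 → bin 5 (new)  [load 15/50]
  15 → bin 5  [load 30/50]
  15 → bin 5  [load 45/50]
  5 → bin 1  [load 50/50]
  5 → bin 2  [load 45/50]
5 bins opened.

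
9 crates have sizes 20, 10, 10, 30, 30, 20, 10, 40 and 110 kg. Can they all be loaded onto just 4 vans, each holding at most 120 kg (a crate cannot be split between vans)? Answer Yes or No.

A valid assignment using 3 vans:
  van 1: 110 + 10 = 120
  van 2: 40 + 30 + 30 + 20 = 120
  van 3: 20 + 10 + 10 = 40
That uses only 3 ≤ 4, so 4 vans are enough.

Yes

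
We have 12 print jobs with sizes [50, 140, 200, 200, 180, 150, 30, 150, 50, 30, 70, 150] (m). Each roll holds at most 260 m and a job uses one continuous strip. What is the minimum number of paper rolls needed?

Total = 200 + 200 + 180 + 150 + 150 + 150 + 140 + 70 + 50 + 50 + 30 + 30 = 1400 m.
Lower bound: ⌈1400/260⌉ = 6 paper rolls.
Also, 7 print jobs each exceed 130 m, and no two of those can share a roll, so at least 7 paper rolls are needed.
A packing using 7 paper rolls:
  roll 1: 200 + 50 = 250
  roll 2: 200 + 50 = 250
  roll 3: 180 + 70 = 250
  roll 4: 150 + 30 + 30 = 210
  roll 5: 150 = 150
  roll 6: 150 = 150
  roll 7: 140 = 140
This matches the lower bound, so 7 is optimal.

7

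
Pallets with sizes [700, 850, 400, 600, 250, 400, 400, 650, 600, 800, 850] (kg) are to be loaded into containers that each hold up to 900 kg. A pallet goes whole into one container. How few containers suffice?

9

Total = 850 + 850 + 800 + 700 + 650 + 600 + 600 + 400 + 400 + 400 + 250 = 6500 kg.
Lower bound: ⌈6500/900⌉ = 8 containers.
A packing using 9 containers:
  container 1: 850 = 850
  container 2: 850 = 850
  container 3: 800 = 800
  container 4: 700 = 700
  container 5: 650 + 250 = 900
  container 6: 600 = 600
  container 7: 600 = 600
  container 8: 400 + 400 = 800
  container 9: 400 = 400
No arrangement into 8 containers stays within capacity, so 9 is optimal.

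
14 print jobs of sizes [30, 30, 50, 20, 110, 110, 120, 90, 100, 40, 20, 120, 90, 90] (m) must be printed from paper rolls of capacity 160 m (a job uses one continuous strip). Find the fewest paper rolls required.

8

Total = 120 + 120 + 110 + 110 + 100 + 90 + 90 + 90 + 50 + 40 + 30 + 30 + 20 + 20 = 1020 m.
Lower bound: ⌈1020/160⌉ = 7 paper rolls.
Also, 8 print jobs each exceed 80 m, and no two of those can share a roll, so at least 8 paper rolls are needed.
A packing using 8 paper rolls:
  roll 1: 120 + 40 = 160
  roll 2: 120 + 30 = 150
  roll 3: 110 + 50 = 160
  roll 4: 110 + 30 + 20 = 160
  roll 5: 100 + 20 = 120
  roll 6: 90 = 90
  roll 7: 90 = 90
  roll 8: 90 = 90
This matches the lower bound, so 8 is optimal.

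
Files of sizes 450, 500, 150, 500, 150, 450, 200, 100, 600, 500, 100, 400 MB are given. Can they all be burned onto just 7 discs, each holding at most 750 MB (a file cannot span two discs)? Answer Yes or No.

Yes

A valid assignment using 7 discs:
  disc 1: 600 + 150 = 750
  disc 2: 500 + 200 = 700
  disc 3: 500 + 150 + 100 = 750
  disc 4: 500 + 100 = 600
  disc 5: 450 = 450
  disc 6: 450 = 450
  disc 7: 400 = 400
Every load is within 750 MB, so 7 discs suffice.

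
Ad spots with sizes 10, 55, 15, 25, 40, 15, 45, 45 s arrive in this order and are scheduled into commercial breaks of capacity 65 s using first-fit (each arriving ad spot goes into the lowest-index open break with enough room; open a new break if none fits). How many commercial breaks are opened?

  10 → break 1 (new)  [load 10/65]
  55 → break 1  [load 65/65]
  15 → break 2 (new)  [load 15/65]
  25 → break 2  [load 40/65]
  40 → break 3 (new)  [load 40/65]
  15 → break 2  [load 55/65]
  45 → break 4 (new)  [load 45/65]
  45 → break 5 (new)  [load 45/65]
5 commercial breaks opened.

5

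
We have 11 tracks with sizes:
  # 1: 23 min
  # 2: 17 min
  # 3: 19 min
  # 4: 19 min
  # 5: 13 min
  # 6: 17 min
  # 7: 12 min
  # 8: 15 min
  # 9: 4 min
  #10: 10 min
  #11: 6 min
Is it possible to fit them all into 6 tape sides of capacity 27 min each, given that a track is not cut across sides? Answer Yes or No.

Total = 155 min; ⌈155/27⌉ = 6.
The bound of 6 does not rule out 6, but exhaustive search shows no assignment into 6 tape sides of capacity 27 min exists — the minimum is 7.

No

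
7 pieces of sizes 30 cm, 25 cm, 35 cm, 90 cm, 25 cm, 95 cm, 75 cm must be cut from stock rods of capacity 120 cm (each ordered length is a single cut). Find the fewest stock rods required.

4

Total = 95 + 90 + 75 + 35 + 30 + 25 + 25 = 375 cm.
Lower bound: ⌈375/120⌉ = 4 stock rods.
A packing using 4 stock rods:
  stock rod 1: 95 + 25 = 120
  stock rod 2: 90 + 30 = 120
  stock rod 3: 75 + 35 = 110
  stock rod 4: 25 = 25
This matches the lower bound, so 4 is optimal.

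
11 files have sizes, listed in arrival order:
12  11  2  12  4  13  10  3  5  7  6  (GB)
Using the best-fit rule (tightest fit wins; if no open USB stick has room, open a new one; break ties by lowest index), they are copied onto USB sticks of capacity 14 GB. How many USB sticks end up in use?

7

  12 → USB stick 1 (new)  [load 12/14]
  11 → USB stick 2 (new)  [load 11/14]
  2 → USB stick 1  [load 14/14]
  12 → USB stick 3 (new)  [load 12/14]
  4 → USB stick 4 (new)  [load 4/14]
  13 → USB stick 5 (new)  [load 13/14]
  10 → USB stick 4  [load 14/14]
  3 → USB stick 2  [load 14/14]
  5 → USB stick 6 (new)  [load 5/14]
  7 → USB stick 6  [load 12/14]
  6 → USB stick 7 (new)  [load 6/14]
7 USB sticks opened.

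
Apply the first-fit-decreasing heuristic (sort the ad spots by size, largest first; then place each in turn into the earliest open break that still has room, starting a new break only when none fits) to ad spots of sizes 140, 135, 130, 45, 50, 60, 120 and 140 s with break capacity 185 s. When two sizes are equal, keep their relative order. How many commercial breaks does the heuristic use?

Sorted descending: 140, 140, 135, 130, 120, 60, 50, 45.
  140 → break 1 (new)  [load 140/185]
  140 → break 2 (new)  [load 140/185]
  135 → break 3 (new)  [load 135/185]
  130 → break 4 (new)  [load 130/185]
  120 → break 5 (new)  [load 120/185]
  60 → break 5  [load 180/185]
  50 → break 3  [load 185/185]
  45 → break 1  [load 185/185]
5 commercial breaks opened.

5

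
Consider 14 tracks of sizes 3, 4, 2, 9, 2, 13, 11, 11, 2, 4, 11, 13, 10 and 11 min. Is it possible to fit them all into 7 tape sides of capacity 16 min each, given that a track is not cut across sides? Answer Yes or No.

No

Total = 106 min; ⌈106/16⌉ = 7.
8 tracks each exceed half the capacity and cannot share a side, forcing at least 8 tape sides.
At least 8 tape sides are required, but only 7 are allowed.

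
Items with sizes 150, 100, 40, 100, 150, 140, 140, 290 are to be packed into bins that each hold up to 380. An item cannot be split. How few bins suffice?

4

Total = 290 + 150 + 150 + 140 + 140 + 100 + 100 + 40 = 1110.
Lower bound: ⌈1110/380⌉ = 3 bins.
A packing using 4 bins:
  bin 1: 290 + 40 = 330
  bin 2: 150 + 150 = 300
  bin 3: 140 + 140 + 100 = 380
  bin 4: 100 = 100
No arrangement into 3 bins stays within capacity, so 4 is optimal.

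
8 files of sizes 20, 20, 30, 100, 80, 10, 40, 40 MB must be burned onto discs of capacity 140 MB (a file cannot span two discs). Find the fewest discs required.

3

Total = 100 + 80 + 40 + 40 + 30 + 20 + 20 + 10 = 340 MB.
Lower bound: ⌈340/140⌉ = 3 discs.
A packing using 3 discs:
  disc 1: 100 + 40 = 140
  disc 2: 80 + 40 + 20 = 140
  disc 3: 30 + 20 + 10 = 60
This matches the lower bound, so 3 is optimal.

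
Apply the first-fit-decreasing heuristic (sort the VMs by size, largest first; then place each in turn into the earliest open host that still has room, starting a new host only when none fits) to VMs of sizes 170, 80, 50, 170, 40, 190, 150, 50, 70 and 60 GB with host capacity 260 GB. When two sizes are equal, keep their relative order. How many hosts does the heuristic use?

5

Sorted descending: 190, 170, 170, 150, 80, 70, 60, 50, 50, 40.
  190 → host 1 (new)  [load 190/260]
  170 → host 2 (new)  [load 170/260]
  170 → host 3 (new)  [load 170/260]
  150 → host 4 (new)  [load 150/260]
  80 → host 2  [load 250/260]
  70 → host 1  [load 260/260]
  60 → host 3  [load 230/260]
  50 → host 4  [load 200/260]
  50 → host 4  [load 250/260]
  40 → host 5 (new)  [load 40/260]
5 hosts opened.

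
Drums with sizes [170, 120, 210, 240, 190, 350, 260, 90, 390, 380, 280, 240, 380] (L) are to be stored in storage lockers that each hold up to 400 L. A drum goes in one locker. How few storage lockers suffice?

10

Total = 390 + 380 + 380 + 350 + 280 + 260 + 240 + 240 + 210 + 190 + 170 + 120 + 90 = 3300 L.
Lower bound: ⌈3300/400⌉ = 9 storage lockers.
A packing using 10 storage lockers:
  locker 1: 390 = 390
  locker 2: 380 = 380
  locker 3: 380 = 380
  locker 4: 350 = 350
  locker 5: 280 + 120 = 400
  locker 6: 260 + 90 = 350
  locker 7: 240 = 240
  locker 8: 240 = 240
  locker 9: 210 + 190 = 400
  locker 10: 170 = 170
No arrangement into 9 storage lockers stays within capacity, so 10 is optimal.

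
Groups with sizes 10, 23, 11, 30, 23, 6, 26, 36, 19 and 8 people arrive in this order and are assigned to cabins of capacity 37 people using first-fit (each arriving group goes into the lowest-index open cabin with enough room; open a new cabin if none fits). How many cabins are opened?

6

  10 → cabin 1 (new)  [load 10/37]
  23 → cabin 1  [load 33/37]
  11 → cabin 2 (new)  [load 11/37]
  30 → cabin 3 (new)  [load 30/37]
  23 → cabin 2  [load 34/37]
  6 → cabin 3  [load 36/37]
  26 → cabin 4 (new)  [load 26/37]
  36 → cabin 5 (new)  [load 36/37]
  19 → cabin 6 (new)  [load 19/37]
  8 → cabin 4  [load 34/37]
6 cabins opened.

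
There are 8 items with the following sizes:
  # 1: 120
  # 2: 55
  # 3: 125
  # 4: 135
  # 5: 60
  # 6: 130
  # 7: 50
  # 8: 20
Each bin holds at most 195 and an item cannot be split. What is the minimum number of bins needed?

4

Total = 135 + 130 + 125 + 120 + 60 + 55 + 50 + 20 = 695.
Lower bound: ⌈695/195⌉ = 4 bins.
A packing using 4 bins:
  bin 1: 135 + 60 = 195
  bin 2: 130 + 55 = 185
  bin 3: 125 + 50 + 20 = 195
  bin 4: 120 = 120
This matches the lower bound, so 4 is optimal.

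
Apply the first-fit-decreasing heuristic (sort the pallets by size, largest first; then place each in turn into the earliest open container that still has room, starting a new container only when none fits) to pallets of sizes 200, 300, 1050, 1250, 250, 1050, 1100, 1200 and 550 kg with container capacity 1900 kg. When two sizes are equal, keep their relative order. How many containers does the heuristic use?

Sorted descending: 1250, 1200, 1100, 1050, 1050, 550, 300, 250, 200.
  1250 → container 1 (new)  [load 1250/1900]
  1200 → container 2 (new)  [load 1200/1900]
  1100 → container 3 (new)  [load 1100/1900]
  1050 → container 4 (new)  [load 1050/1900]
  1050 → container 5 (new)  [load 1050/1900]
  550 → container 1  [load 1800/1900]
  300 → container 2  [load 1500/1900]
  250 → container 2  [load 1750/1900]
  200 → container 3  [load 1300/1900]
5 containers opened.

5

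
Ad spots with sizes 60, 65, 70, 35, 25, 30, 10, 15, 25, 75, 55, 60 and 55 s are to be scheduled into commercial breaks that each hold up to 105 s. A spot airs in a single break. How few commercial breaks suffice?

7

Total = 75 + 70 + 65 + 60 + 60 + 55 + 55 + 35 + 30 + 25 + 25 + 15 + 10 = 580 s.
Lower bound: ⌈580/105⌉ = 6 commercial breaks.
Also, 7 ad spots each exceed 105/2 s, and no two of those can share a break, so at least 7 commercial breaks are needed.
A packing using 7 commercial breaks:
  break 1: 75 + 30 = 105
  break 2: 70 + 35 = 105
  break 3: 65 + 25 + 15 = 105
  break 4: 60 + 25 + 10 = 95
  break 5: 60 = 60
  break 6: 55 = 55
  break 7: 55 = 55
This matches the lower bound, so 7 is optimal.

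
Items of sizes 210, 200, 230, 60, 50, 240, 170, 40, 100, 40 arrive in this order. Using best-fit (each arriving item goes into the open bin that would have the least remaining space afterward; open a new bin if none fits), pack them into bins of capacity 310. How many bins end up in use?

5

  210 → bin 1 (new)  [load 210/310]
  200 → bin 2 (new)  [load 200/310]
  230 → bin 3 (new)  [load 230/310]
  60 → bin 3  [load 290/310]
  50 → bin 1  [load 260/310]
  240 → bin 4 (new)  [load 240/310]
  170 → bin 5 (new)  [load 170/310]
  40 → bin 1  [load 300/310]
  100 → bin 2  [load 300/310]
  40 → bin 4  [load 280/310]
5 bins opened.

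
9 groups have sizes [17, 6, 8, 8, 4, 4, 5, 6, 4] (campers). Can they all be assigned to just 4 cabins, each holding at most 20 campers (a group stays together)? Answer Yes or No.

A valid assignment using 4 cabins:
  cabin 1: 17 = 17
  cabin 2: 8 + 8 + 4 = 20
  cabin 3: 6 + 6 + 5 = 17
  cabin 4: 4 + 4 = 8
Every load is within 20 campers, so 4 cabins suffice.

Yes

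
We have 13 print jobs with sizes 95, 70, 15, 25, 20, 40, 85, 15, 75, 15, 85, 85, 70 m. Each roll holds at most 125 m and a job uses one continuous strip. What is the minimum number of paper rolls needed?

Total = 95 + 85 + 85 + 85 + 75 + 70 + 70 + 40 + 25 + 20 + 15 + 15 + 15 = 695 m.
Lower bound: ⌈695/125⌉ = 6 paper rolls.
Also, 7 print jobs each exceed 125/2 m, and no two of those can share a roll, so at least 7 paper rolls are needed.
A packing using 7 paper rolls:
  roll 1: 95 + 25 = 120
  roll 2: 85 + 40 = 125
  roll 3: 85 + 20 + 15 = 120
  roll 4: 85 + 15 + 15 = 115
  roll 5: 75 = 75
  roll 6: 70 = 70
  roll 7: 70 = 70
This matches the lower bound, so 7 is optimal.

7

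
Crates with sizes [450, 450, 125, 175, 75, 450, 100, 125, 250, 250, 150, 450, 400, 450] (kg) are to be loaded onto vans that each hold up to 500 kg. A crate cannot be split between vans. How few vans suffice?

Total = 450 + 450 + 450 + 450 + 450 + 400 + 250 + 250 + 175 + 150 + 125 + 125 + 100 + 75 = 3900 kg.
Lower bound: ⌈3900/500⌉ = 8 vans.
A packing using 9 vans:
  van 1: 450 = 450
  van 2: 450 = 450
  van 3: 450 = 450
  van 4: 450 = 450
  van 5: 450 = 450
  van 6: 400 + 100 = 500
  van 7: 250 + 250 = 500
  van 8: 175 + 150 + 125 = 450
  van 9: 125 + 75 = 200
No arrangement into 8 vans stays within capacity, so 9 is optimal.

9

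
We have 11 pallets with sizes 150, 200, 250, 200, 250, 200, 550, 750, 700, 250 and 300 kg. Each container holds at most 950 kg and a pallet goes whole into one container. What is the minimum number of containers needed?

4

Total = 750 + 700 + 550 + 300 + 250 + 250 + 250 + 200 + 200 + 200 + 150 = 3800 kg.
Lower bound: ⌈3800/950⌉ = 4 containers.
A packing using 4 containers:
  container 1: 750 + 200 = 950
  container 2: 700 + 250 = 950
  container 3: 550 + 250 + 150 = 950
  container 4: 300 + 250 + 200 + 200 = 950
This matches the lower bound, so 4 is optimal.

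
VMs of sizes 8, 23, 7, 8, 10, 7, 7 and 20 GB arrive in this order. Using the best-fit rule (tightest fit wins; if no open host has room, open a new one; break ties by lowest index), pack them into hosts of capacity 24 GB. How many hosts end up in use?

4

  8 → host 1 (new)  [load 8/24]
  23 → host 2 (new)  [load 23/24]
  7 → host 1  [load 15/24]
  8 → host 1  [load 23/24]
  10 → host 3 (new)  [load 10/24]
  7 → host 3  [load 17/24]
  7 → host 3  [load 24/24]
  20 → host 4 (new)  [load 20/24]
4 hosts opened.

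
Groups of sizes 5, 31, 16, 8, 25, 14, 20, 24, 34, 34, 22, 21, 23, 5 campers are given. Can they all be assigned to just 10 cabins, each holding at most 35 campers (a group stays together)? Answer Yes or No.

A valid assignment using 10 cabins:
  cabin 1: 34 = 34
  cabin 2: 34 = 34
  cabin 3: 31 = 31
  cabin 4: 25 + 8 = 33
  cabin 5: 24 + 5 + 5 = 34
  cabin 6: 23 = 23
  cabin 7: 22 = 22
  cabin 8: 21 + 14 = 35
  cabin 9: 20 = 20
  cabin 10: 16 = 16
Every load is within 35 campers, so 10 cabins suffice.

Yes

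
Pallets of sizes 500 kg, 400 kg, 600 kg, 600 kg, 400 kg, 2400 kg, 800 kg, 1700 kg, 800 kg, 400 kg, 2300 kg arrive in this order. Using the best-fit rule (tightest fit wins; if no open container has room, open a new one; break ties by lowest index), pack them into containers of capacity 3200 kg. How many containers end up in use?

  500 → container 1 (new)  [load 500/3200]
  400 → container 1  [load 900/3200]
  600 → container 1  [load 1500/3200]
  600 → container 1  [load 2100/3200]
  400 → container 1  [load 2500/3200]
  2400 → container 2 (new)  [load 2400/3200]
  800 → container 2  [load 3200/3200]
  1700 → container 3 (new)  [load 1700/3200]
  800 → container 3  [load 2500/3200]
  400 → container 1  [load 2900/3200]
  2300 → container 4 (new)  [load 2300/3200]
4 containers opened.

4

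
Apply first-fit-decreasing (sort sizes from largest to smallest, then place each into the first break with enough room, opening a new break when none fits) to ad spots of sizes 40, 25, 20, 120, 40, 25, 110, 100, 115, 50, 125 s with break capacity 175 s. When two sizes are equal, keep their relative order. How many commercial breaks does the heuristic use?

5

Sorted descending: 125, 120, 115, 110, 100, 50, 40, 40, 25, 25, 20.
  125 → break 1 (new)  [load 125/175]
  120 → break 2 (new)  [load 120/175]
  115 → break 3 (new)  [load 115/175]
  110 → break 4 (new)  [load 110/175]
  100 → break 5 (new)  [load 100/175]
  50 → break 1  [load 175/175]
  40 → break 2  [load 160/175]
  40 → break 3  [load 155/175]
  25 → break 4  [load 135/175]
  25 → break 4  [load 160/175]
  20 → break 3  [load 175/175]
5 commercial breaks opened.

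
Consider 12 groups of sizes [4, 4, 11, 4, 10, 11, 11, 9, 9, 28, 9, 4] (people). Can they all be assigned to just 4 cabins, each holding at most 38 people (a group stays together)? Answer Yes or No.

A valid assignment using 3 cabins:
  cabin 1: 28 + 10 = 38
  cabin 2: 11 + 11 + 4 + 4 + 4 + 4 = 38
  cabin 3: 11 + 9 + 9 + 9 = 38
That uses only 3 ≤ 4, so 4 cabins are enough.

Yes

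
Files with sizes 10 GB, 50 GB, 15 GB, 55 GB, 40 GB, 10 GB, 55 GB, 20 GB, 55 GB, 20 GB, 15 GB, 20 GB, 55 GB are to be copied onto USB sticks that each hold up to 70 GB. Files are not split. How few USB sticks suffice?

Total = 55 + 55 + 55 + 55 + 50 + 40 + 20 + 20 + 20 + 15 + 15 + 10 + 10 = 420 GB.
Lower bound: ⌈420/70⌉ = 6 USB sticks.
A packing using 7 USB sticks:
  USB stick 1: 55 + 15 = 70
  USB stick 2: 55 + 15 = 70
  USB stick 3: 55 + 10 = 65
  USB stick 4: 55 + 10 = 65
  USB stick 5: 50 + 20 = 70
  USB stick 6: 40 + 20 = 60
  USB stick 7: 20 = 20
No arrangement into 6 USB sticks stays within capacity, so 7 is optimal.

7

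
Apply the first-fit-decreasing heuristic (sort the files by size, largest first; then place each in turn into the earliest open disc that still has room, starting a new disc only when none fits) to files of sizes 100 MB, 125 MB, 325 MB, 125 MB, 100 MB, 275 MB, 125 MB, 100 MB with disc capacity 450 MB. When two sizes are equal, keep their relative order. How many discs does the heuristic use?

3

Sorted descending: 325, 275, 125, 125, 125, 100, 100, 100.
  325 → disc 1 (new)  [load 325/450]
  275 → disc 2 (new)  [load 275/450]
  125 → disc 1  [load 450/450]
  125 → disc 2  [load 400/450]
  125 → disc 3 (new)  [load 125/450]
  100 → disc 3  [load 225/450]
  100 → disc 3  [load 325/450]
  100 → disc 3  [load 425/450]
3 discs opened.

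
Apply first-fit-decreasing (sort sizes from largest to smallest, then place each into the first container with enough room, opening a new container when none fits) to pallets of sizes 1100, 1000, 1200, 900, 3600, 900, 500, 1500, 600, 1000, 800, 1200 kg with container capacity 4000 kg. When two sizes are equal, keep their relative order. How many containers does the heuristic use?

Sorted descending: 3600, 1500, 1200, 1200, 1100, 1000, 1000, 900, 900, 800, 600, 500.
  3600 → container 1 (new)  [load 3600/4000]
  1500 → container 2 (new)  [load 1500/4000]
  1200 → container 2  [load 2700/4000]
  1200 → container 2  [load 3900/4000]
  1100 → container 3 (new)  [load 1100/4000]
  1000 → container 3  [load 2100/4000]
  1000 → container 3  [load 3100/4000]
  900 → container 3  [load 4000/4000]
  900 → container 4 (new)  [load 900/4000]
  800 → container 4  [load 1700/4000]
  600 → container 4  [load 2300/4000]
  500 → container 4  [load 2800/4000]
4 containers opened.

4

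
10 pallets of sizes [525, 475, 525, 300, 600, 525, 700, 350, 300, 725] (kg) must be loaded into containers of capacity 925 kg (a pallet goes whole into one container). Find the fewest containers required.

Total = 725 + 700 + 600 + 525 + 525 + 525 + 475 + 350 + 300 + 300 = 5025 kg.
Lower bound: ⌈5025/925⌉ = 6 containers.
Also, 7 pallets each exceed 925/2 kg, and no two of those can share a container, so at least 7 containers are needed.
A packing using 7 containers:
  container 1: 725 = 725
  container 2: 700 = 700
  container 3: 600 + 300 = 900
  container 4: 525 + 350 = 875
  container 5: 525 + 300 = 825
  container 6: 525 = 525
  container 7: 475 = 475
This matches the lower bound, so 7 is optimal.

7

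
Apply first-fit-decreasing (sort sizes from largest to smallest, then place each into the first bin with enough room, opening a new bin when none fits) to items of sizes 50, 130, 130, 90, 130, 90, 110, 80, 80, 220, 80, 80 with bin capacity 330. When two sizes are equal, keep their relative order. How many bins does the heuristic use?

Sorted descending: 220, 130, 130, 130, 110, 90, 90, 80, 80, 80, 80, 50.
  220 → bin 1 (new)  [load 220/330]
  130 → bin 2 (new)  [load 130/330]
  130 → bin 2  [load 260/330]
  130 → bin 3 (new)  [load 130/330]
  110 → bin 1  [load 330/330]
  90 → bin 3  [load 220/330]
  90 → bin 3  [load 310/330]
  80 → bin 4 (new)  [load 80/330]
  80 → bin 4  [load 160/330]
  80 → bin 4  [load 240/330]
  80 → bin 4  [load 320/330]
  50 → bin 2  [load 310/330]
4 bins opened.

4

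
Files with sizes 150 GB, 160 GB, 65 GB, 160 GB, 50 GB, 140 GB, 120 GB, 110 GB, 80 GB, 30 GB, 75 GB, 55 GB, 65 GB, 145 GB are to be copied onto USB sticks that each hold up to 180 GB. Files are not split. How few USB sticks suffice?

Total = 160 + 160 + 150 + 145 + 140 + 120 + 110 + 80 + 75 + 65 + 65 + 55 + 50 + 30 = 1405 GB.
Lower bound: ⌈1405/180⌉ = 8 USB sticks.
A packing using 9 USB sticks:
  USB stick 1: 160 = 160
  USB stick 2: 160 = 160
  USB stick 3: 150 + 30 = 180
  USB stick 4: 145 = 145
  USB stick 5: 140 = 140
  USB stick 6: 120 + 55 = 175
  USB stick 7: 110 + 65 = 175
  USB stick 8: 80 + 75 = 155
  USB stick 9: 65 + 50 = 115
No arrangement into 8 USB sticks stays within capacity, so 9 is optimal.

9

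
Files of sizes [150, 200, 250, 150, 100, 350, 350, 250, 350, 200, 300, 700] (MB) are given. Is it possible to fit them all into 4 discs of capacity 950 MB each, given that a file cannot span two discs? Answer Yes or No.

A valid assignment using 4 discs:
  disc 1: 700 + 250 = 950
  disc 2: 350 + 350 + 250 = 950
  disc 3: 350 + 300 + 200 + 100 = 950
  disc 4: 200 + 150 + 150 = 500
Every load is within 950 MB, so 4 discs suffice.

Yes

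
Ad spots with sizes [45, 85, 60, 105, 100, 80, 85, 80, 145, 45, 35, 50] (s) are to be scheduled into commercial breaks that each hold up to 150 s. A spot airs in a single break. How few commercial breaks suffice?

7

Total = 145 + 105 + 100 + 85 + 85 + 80 + 80 + 60 + 50 + 45 + 45 + 35 = 915 s.
Lower bound: ⌈915/150⌉ = 7 commercial breaks.
A packing using 7 commercial breaks:
  break 1: 145 = 145
  break 2: 105 + 45 = 150
  break 3: 100 + 50 = 150
  break 4: 85 + 60 = 145
  break 5: 85 + 45 = 130
  break 6: 80 + 35 = 115
  break 7: 80 = 80
This matches the lower bound, so 7 is optimal.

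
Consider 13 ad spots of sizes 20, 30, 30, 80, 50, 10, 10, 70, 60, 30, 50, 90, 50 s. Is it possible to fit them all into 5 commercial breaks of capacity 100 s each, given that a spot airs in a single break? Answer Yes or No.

No

Total = 580 s; ⌈580/100⌉ = 6.
At least 6 commercial breaks are required, but only 5 are allowed.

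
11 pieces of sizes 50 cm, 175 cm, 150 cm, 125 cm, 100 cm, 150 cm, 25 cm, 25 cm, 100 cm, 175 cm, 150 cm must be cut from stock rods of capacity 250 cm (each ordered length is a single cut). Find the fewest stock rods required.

6

Total = 175 + 175 + 150 + 150 + 150 + 125 + 100 + 100 + 50 + 25 + 25 = 1225 cm.
Lower bound: ⌈1225/250⌉ = 5 stock rods.
A packing using 6 stock rods:
  stock rod 1: 175 + 50 + 25 = 250
  stock rod 2: 175 + 25 = 200
  stock rod 3: 150 + 100 = 250
  stock rod 4: 150 + 100 = 250
  stock rod 5: 150 = 150
  stock rod 6: 125 = 125
No arrangement into 5 stock rods stays within capacity, so 6 is optimal.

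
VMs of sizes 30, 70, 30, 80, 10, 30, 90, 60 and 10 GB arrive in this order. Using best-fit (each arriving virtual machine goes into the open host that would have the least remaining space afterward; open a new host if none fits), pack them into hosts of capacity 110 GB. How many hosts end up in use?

  30 → host 1 (new)  [load 30/110]
  70 → host 1  [load 100/110]
  30 → host 2 (new)  [load 30/110]
  80 → host 2  [load 110/110]
  10 → host 1  [load 110/110]
  30 → host 3 (new)  [load 30/110]
  90 → host 4 (new)  [load 90/110]
  60 → host 3  [load 90/110]
  10 → host 3  [load 100/110]
4 hosts opened.

4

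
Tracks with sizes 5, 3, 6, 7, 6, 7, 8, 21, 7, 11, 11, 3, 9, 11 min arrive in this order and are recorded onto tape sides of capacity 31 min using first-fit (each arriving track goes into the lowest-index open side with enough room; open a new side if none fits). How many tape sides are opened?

  5 → side 1 (new)  [load 5/31]
  3 → side 1  [load 8/31]
  6 → side 1  [load 14/31]
  7 → side 1  [load 21/31]
  6 → side 1  [load 27/31]
  7 → side 2 (new)  [load 7/31]
  8 → side 2  [load 15/31]
  21 → side 3 (new)  [load 21/31]
  7 → side 2  [load 22/31]
  11 → side 4 (new)  [load 11/31]
  11 → side 4  [load 22/31]
  3 → side 1  [load 30/31]
  9 → side 2  [load 31/31]
  11 → side 5 (new)  [load 11/31]
5 tape sides opened.

5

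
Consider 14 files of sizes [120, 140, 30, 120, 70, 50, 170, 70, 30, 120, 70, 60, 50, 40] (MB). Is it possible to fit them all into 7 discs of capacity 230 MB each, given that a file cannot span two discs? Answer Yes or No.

A valid assignment using 6 discs:
  disc 1: 170 + 60 = 230
  disc 2: 140 + 70 = 210
  disc 3: 120 + 70 + 40 = 230
  disc 4: 120 + 70 + 30 = 220
  disc 5: 120 + 50 + 50 = 220
  disc 6: 30 = 30
That uses only 6 ≤ 7, so 7 discs are enough.

Yes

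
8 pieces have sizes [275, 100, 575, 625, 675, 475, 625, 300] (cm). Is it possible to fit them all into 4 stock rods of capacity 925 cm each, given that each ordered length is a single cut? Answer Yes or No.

Total = 3650 cm; ⌈3650/925⌉ = 4.
5 pieces each exceed half the capacity and cannot share a stock rod, forcing at least 5 stock rods.
At least 5 stock rods are required, but only 4 are allowed.

No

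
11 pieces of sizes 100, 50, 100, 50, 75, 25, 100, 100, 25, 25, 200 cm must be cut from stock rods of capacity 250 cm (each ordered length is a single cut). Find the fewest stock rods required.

4

Total = 200 + 100 + 100 + 100 + 100 + 75 + 50 + 50 + 25 + 25 + 25 = 850 cm.
Lower bound: ⌈850/250⌉ = 4 stock rods.
A packing using 4 stock rods:
  stock rod 1: 200 + 50 = 250
  stock rod 2: 100 + 100 + 50 = 250
  stock rod 3: 100 + 100 + 25 + 25 = 250
  stock rod 4: 75 + 25 = 100
This matches the lower bound, so 4 is optimal.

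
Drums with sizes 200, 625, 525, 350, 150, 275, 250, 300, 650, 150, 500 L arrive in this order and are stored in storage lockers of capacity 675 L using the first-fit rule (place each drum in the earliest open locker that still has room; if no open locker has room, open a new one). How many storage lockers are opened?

7

  200 → locker 1 (new)  [load 200/675]
  625 → locker 2 (new)  [load 625/675]
  525 → locker 3 (new)  [load 525/675]
  350 → locker 1  [load 550/675]
  150 → locker 3  [load 675/675]
  275 → locker 4 (new)  [load 275/675]
  250 → locker 4  [load 525/675]
  300 → locker 5 (new)  [load 300/675]
  650 → locker 6 (new)  [load 650/675]
  150 → locker 4  [load 675/675]
  500 → locker 7 (new)  [load 500/675]
7 storage lockers opened.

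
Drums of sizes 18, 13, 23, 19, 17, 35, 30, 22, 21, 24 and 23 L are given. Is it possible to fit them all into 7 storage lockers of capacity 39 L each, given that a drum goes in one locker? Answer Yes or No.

Total = 245 L; ⌈245/39⌉ = 7.
The bound of 7 does not rule out 7, but exhaustive search shows no assignment into 7 storage lockers of capacity 39 L exists — the minimum is 8.

No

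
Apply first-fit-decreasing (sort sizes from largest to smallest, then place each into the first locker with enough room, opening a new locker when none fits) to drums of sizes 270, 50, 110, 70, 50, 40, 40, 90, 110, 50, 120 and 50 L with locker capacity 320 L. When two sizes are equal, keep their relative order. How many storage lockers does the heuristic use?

Sorted descending: 270, 120, 110, 110, 90, 70, 50, 50, 50, 50, 40, 40.
  270 → locker 1 (new)  [load 270/320]
  120 → locker 2 (new)  [load 120/320]
  110 → locker 2  [load 230/320]
  110 → locker 3 (new)  [load 110/320]
  90 → locker 2  [load 320/320]
  70 → locker 3  [load 180/320]
  50 → locker 1  [load 320/320]
  50 → locker 3  [load 230/320]
  50 → locker 3  [load 280/320]
  50 → locker 4 (new)  [load 50/320]
  40 → locker 3  [load 320/320]
  40 → locker 4  [load 90/320]
4 storage lockers opened.

4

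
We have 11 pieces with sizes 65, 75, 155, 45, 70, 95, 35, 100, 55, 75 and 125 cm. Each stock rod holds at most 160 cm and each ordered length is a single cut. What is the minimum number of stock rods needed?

6

Total = 155 + 125 + 100 + 95 + 75 + 75 + 70 + 65 + 55 + 45 + 35 = 895 cm.
Lower bound: ⌈895/160⌉ = 6 stock rods.
A packing using 6 stock rods:
  stock rod 1: 155 = 155
  stock rod 2: 125 + 35 = 160
  stock rod 3: 100 + 55 = 155
  stock rod 4: 95 + 65 = 160
  stock rod 5: 75 + 75 = 150
  stock rod 6: 70 + 45 = 115
This matches the lower bound, so 6 is optimal.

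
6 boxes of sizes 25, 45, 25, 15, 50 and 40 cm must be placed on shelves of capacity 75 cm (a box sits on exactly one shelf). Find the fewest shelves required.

3

Total = 50 + 45 + 40 + 25 + 25 + 15 = 200 cm.
Lower bound: ⌈200/75⌉ = 3 shelves.
A packing using 3 shelves:
  shelf 1: 50 + 25 = 75
  shelf 2: 45 + 25 = 70
  shelf 3: 40 + 15 = 55
This matches the lower bound, so 3 is optimal.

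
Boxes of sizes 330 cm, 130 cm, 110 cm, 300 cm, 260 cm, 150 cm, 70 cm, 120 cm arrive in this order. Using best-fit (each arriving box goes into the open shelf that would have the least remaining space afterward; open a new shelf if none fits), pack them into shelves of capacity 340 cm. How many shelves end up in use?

5

  330 → shelf 1 (new)  [load 330/340]
  130 → shelf 2 (new)  [load 130/340]
  110 → shelf 2  [load 240/340]
  300 → shelf 3 (new)  [load 300/340]
  260 → shelf 4 (new)  [load 260/340]
  150 → shelf 5 (new)  [load 150/340]
  70 → shelf 4  [load 330/340]
  120 → shelf 5  [load 270/340]
5 shelves opened.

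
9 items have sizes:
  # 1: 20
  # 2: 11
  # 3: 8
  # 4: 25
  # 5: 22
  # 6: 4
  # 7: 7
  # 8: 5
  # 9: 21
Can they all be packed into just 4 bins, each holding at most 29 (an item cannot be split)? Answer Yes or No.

No

Total = 123; ⌈123/29⌉ = 5.
At least 5 bins are required, but only 4 are allowed.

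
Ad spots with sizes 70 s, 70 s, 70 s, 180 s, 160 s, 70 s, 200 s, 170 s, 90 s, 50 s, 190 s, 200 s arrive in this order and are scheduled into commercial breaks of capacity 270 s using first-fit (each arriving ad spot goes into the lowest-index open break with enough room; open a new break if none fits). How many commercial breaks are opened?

7

  70 → break 1 (new)  [load 70/270]
  70 → break 1  [load 140/270]
  70 → break 1  [load 210/270]
  180 → break 2 (new)  [load 180/270]
  160 → break 3 (new)  [load 160/270]
  70 → break 2  [load 250/270]
  200 → break 4 (new)  [load 200/270]
  170 → break 5 (new)  [load 170/270]
  90 → break 3  [load 250/270]
  50 → break 1  [load 260/270]
  190 → break 6 (new)  [load 190/270]
  200 → break 7 (new)  [load 200/270]
7 commercial breaks opened.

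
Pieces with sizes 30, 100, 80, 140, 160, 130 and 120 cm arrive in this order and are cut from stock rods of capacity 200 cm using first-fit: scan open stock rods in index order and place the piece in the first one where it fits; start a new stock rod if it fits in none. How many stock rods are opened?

  30 → stock rod 1 (new)  [load 30/200]
  100 → stock rod 1  [load 130/200]
  80 → stock rod 2 (new)  [load 80/200]
  140 → stock rod 3 (new)  [load 140/200]
  160 → stock rod 4 (new)  [load 160/200]
  130 → stock rod 5 (new)  [load 130/200]
  120 → stock rod 2  [load 200/200]
5 stock rods opened.

5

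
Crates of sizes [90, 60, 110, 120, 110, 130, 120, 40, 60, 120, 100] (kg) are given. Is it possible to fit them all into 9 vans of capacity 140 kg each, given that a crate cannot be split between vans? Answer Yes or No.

Yes

A valid assignment using 9 vans:
  van 1: 130 = 130
  van 2: 120 = 120
  van 3: 120 = 120
  van 4: 120 = 120
  van 5: 110 = 110
  van 6: 110 = 110
  van 7: 100 + 40 = 140
  van 8: 90 = 90
  van 9: 60 + 60 = 120
Every load is within 140 kg, so 9 vans suffice.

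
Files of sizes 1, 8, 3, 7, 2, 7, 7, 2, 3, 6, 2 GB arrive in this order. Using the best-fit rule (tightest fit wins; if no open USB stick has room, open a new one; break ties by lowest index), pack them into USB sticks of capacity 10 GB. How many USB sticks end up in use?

  1 → USB stick 1 (new)  [load 1/10]
  8 → USB stick 1  [load 9/10]
  3 → USB stick 2 (new)  [load 3/10]
  7 → USB stick 2  [load 10/10]
  2 → USB stick 3 (new)  [load 2/10]
  7 → USB stick 3  [load 9/10]
  7 → USB stick 4 (new)  [load 7/10]
  2 → USB stick 4  [load 9/10]
  3 → USB stick 5 (new)  [load 3/10]
  6 → USB stick 5  [load 9/10]
  2 → USB stick 6 (new)  [load 2/10]
6 USB sticks opened.

6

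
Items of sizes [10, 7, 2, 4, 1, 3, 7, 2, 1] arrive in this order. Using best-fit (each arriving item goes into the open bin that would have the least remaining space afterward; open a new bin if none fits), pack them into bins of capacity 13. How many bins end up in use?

3

  10 → bin 1 (new)  [load 10/13]
  7 → bin 2 (new)  [load 7/13]
  2 → bin 1  [load 12/13]
  4 → bin 2  [load 11/13]
  1 → bin 1  [load 13/13]
  3 → bin 3 (new)  [load 3/13]
  7 → bin 3  [load 10/13]
  2 → bin 2  [load 13/13]
  1 → bin 3  [load 11/13]
3 bins opened.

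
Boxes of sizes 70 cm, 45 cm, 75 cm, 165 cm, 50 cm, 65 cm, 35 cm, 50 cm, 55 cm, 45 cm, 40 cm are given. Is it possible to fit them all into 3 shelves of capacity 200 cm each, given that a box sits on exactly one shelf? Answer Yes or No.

Total = 695 cm; ⌈695/200⌉ = 4.
At least 4 shelves are required, but only 3 are allowed.

No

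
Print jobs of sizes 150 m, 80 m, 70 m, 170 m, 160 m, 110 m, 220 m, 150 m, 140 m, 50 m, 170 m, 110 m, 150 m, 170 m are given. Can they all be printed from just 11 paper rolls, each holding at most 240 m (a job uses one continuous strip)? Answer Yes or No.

A valid assignment using 10 paper rolls:
  roll 1: 220 = 220
  roll 2: 170 + 70 = 240
  roll 3: 170 + 50 = 220
  roll 4: 170 = 170
  roll 5: 160 + 80 = 240
  roll 6: 150 = 150
  roll 7: 150 = 150
  roll 8: 150 = 150
  roll 9: 140 = 140
  roll 10: 110 + 110 = 220
That uses only 10 ≤ 11, so 11 paper rolls are enough.

Yes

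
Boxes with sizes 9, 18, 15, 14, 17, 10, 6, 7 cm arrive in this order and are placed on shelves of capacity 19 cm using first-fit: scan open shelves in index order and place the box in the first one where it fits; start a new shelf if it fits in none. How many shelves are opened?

  9 → shelf 1 (new)  [load 9/19]
  18 → shelf 2 (new)  [load 18/19]
  15 → shelf 3 (new)  [load 15/19]
  14 → shelf 4 (new)  [load 14/19]
  17 → shelf 5 (new)  [load 17/19]
  10 → shelf 1  [load 19/19]
  6 → shelf 6 (new)  [load 6/19]
  7 → shelf 6  [load 13/19]
6 shelves opened.

6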